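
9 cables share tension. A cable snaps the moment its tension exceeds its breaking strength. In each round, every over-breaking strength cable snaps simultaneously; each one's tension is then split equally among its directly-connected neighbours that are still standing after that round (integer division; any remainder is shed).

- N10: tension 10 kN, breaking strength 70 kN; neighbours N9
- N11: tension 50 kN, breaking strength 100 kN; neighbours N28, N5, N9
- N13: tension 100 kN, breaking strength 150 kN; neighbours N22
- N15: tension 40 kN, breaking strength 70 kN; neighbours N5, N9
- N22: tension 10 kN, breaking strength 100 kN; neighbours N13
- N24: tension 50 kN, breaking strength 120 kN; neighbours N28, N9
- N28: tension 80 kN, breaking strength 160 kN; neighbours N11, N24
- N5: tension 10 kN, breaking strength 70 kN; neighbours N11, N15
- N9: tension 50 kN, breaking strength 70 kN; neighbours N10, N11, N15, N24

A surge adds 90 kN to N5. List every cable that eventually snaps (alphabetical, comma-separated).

N11, N15, N24, N28, N5, N9

Round 1 — N5 at 100 > 70. N5 snaps.
  N5 sheds 100 kN to N11, N15: 50 each.
    N11: 50+50 = 100 ≤ 100
    N15: 40+50 = 90 > 70
Round 2 — N15 snaps.
  N15 sheds 90 kN to N9: 90 each.
    N9: 50+90 = 140 > 70
Round 3 — N9 snaps.
  N9 sheds 140 kN to N10, N11, N24: 46 each (2 lost).
    N10: 10+46 = 56 ≤ 70
    N11: 100+46 = 146 > 100
    N24: 50+46 = 96 ≤ 120
Round 4 — N11 snaps.
  N11 sheds 146 kN to N28: 146 each.
    N28: 80+146 = 226 > 160
Round 5 — N28 snaps.
  N28 sheds 226 kN to N24: 226 each.
    N24: 96+226 = 322 > 120
Round 6 — N24 snaps.
  N24 sheds 322 kN: no online neighbours, lost.
No further breaks.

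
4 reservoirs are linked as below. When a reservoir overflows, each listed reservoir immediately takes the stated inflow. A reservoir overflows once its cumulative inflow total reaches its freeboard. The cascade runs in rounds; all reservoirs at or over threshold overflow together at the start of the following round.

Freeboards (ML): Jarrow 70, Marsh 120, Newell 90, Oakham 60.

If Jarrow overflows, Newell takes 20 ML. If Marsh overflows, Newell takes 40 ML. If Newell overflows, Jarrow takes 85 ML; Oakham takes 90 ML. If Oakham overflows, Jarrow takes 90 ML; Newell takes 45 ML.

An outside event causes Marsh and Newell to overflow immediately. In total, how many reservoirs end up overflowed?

Round 1 — Marsh, Newell overflow (initial).
  Jarrow: +85 → 85 ≥ 70
  Oakham: +90 → 90 ≥ 60
Round 2 — Jarrow, Oakham overflow.
No further overflows.

4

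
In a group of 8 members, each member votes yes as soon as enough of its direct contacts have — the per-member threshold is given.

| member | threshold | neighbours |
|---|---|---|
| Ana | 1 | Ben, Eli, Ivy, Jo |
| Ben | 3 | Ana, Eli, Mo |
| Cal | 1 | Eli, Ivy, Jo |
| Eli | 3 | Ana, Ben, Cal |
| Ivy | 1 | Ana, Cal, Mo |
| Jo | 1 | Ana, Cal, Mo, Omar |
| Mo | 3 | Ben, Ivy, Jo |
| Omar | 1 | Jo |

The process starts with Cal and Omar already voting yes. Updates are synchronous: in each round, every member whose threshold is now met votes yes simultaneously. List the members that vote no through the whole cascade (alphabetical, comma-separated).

Round 1 — Cal, Omar vote yes (initial).
Round 2 — checking thresholds:
  Eli: 1 of 3 neighbours < 3, below threshold.
  Ivy: 1 of 3 neighbours ≥ 1, votes yes.
  Jo: 2 of 4 neighbours ≥ 1, votes yes.
Round 3 — checking thresholds:
  Ana: 2 of 4 neighbours ≥ 1, votes yes.
  Eli: 1 of 3 neighbours < 3, below threshold.
  Mo: 2 of 3 neighbours < 3, below threshold.
Round 4 — no new yes votes; cascade stops.

Ben, Eli, Mo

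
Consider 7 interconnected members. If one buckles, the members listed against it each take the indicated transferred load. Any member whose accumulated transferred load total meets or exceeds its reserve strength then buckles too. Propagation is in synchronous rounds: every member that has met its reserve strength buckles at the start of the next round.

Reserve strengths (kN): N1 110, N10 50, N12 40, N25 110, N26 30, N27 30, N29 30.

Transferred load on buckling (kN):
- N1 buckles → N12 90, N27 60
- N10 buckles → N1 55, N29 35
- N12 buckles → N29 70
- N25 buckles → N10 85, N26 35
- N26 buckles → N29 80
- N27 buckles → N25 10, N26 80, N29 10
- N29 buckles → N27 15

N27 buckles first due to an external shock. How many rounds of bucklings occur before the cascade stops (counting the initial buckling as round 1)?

Round 1 — N27 buckles (initial).
  N25: +10 → 10 < 110
  N26: +80 → 80 ≥ 30
  N29: +10 → 10 < 30
Round 2 — N26 buckles.
  N29: +80 → 90 ≥ 30
Round 3 — N29 buckles.
No further bucklings.

3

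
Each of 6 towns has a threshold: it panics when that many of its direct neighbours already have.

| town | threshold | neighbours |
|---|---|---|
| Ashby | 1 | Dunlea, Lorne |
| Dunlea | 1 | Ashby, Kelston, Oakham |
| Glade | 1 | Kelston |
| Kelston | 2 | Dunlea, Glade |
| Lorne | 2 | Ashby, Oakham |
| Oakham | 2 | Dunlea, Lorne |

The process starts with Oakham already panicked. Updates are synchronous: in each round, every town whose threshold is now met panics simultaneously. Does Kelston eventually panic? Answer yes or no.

no

Round 1 — Oakham panics (initial).
Round 2 — checking thresholds:
  Dunlea: 1 of 3 neighbours ≥ 1, panics.
  Lorne: 1 of 2 neighbours < 2, not yet.
Round 3 — checking thresholds:
  Ashby: 1 of 2 neighbours ≥ 1, panics.
  Kelston: 1 of 2 neighbours < 2, not yet.
  Lorne: 1 of 2 neighbours < 2, not yet.
Round 4 — checking thresholds:
  Kelston: 1 of 2 neighbours < 2, not yet.
  Lorne: 2 of 2 neighbours ≥ 2, panics.
Round 5 — no new panics; cascade stops.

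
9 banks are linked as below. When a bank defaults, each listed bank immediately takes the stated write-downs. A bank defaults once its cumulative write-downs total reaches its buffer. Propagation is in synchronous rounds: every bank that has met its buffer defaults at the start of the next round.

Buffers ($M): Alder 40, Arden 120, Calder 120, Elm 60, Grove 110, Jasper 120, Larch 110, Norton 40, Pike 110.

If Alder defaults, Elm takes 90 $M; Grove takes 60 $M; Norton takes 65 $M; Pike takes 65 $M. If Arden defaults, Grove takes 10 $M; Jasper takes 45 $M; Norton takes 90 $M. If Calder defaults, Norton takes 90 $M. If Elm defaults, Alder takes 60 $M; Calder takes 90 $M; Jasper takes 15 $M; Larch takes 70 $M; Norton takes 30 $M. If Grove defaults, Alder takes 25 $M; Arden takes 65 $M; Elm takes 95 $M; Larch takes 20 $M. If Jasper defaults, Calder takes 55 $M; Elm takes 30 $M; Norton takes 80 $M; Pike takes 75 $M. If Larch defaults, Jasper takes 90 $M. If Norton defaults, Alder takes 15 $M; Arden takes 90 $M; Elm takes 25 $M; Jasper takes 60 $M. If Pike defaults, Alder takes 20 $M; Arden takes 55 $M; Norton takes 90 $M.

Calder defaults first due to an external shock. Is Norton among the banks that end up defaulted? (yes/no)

Round 1 — Calder defaults (initial).
  Norton: +90 → 90 ≥ 40
Round 2 — Norton defaults.
  Alder: +15 → 15 < 40
  Arden: +90 → 90 < 120
  Elm: +25 → 25 < 60
  Jasper: +60 → 60 < 120
No further defaults.

yes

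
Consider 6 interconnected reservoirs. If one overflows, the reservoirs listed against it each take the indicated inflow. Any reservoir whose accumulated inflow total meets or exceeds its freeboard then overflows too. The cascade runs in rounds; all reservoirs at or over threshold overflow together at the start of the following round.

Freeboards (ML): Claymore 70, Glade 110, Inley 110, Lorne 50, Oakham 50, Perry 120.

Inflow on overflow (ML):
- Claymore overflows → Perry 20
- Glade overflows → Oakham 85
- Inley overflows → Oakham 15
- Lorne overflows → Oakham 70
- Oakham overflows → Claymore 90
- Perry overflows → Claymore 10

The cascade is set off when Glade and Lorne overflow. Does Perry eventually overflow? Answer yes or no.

no

Round 1 — Glade, Lorne overflow (initial).
  Oakham: +85+70 → 155 ≥ 50
Round 2 — Oakham overflows.
  Claymore: +90 → 90 ≥ 70
Round 3 — Claymore overflows.
  Perry: +20 → 20 < 120
No further overflows.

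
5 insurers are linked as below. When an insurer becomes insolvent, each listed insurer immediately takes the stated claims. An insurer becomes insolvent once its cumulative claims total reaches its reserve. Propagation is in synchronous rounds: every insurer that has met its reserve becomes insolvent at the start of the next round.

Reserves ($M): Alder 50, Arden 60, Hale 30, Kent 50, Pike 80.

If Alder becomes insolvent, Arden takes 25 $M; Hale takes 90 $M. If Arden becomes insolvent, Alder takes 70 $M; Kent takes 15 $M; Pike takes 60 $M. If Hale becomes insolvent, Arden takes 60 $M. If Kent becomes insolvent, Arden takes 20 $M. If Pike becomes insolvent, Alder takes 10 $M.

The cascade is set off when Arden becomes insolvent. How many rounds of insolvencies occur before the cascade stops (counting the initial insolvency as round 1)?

Round 1 — Arden becomes insolvent (initial).
  Alder: +70 → 70 ≥ 50
  Kent: +15 → 15 < 50
  Pike: +60 → 60 < 80
Round 2 — Alder becomes insolvent.
  Hale: +90 → 90 ≥ 30
Round 3 — Hale becomes insolvent.
No further insolvencies.

3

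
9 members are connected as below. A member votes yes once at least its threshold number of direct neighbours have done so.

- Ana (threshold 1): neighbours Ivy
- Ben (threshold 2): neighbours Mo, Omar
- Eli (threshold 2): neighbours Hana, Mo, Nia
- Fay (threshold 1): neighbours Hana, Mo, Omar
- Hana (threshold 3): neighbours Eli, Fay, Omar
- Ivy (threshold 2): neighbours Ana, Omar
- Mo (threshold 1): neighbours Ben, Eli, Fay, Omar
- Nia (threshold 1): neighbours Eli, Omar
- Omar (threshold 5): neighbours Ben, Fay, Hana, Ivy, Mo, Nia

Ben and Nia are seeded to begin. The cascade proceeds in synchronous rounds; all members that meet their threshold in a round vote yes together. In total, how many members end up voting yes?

5

Round 1 — Ben, Nia vote yes (initial).
Round 2 — checking thresholds:
  Eli: 1 of 3 neighbours < 2, not yet.
  Mo: 1 of 4 neighbours ≥ 1, votes yes.
  Omar: 2 of 6 neighbours < 5, not yet.
Round 3 — checking thresholds:
  Eli: 2 of 3 neighbours ≥ 2, votes yes.
  Fay: 1 of 3 neighbours ≥ 1, votes yes.
  Omar: 3 of 6 neighbours < 5, not yet.
Round 4 — no new yes votes; cascade stops.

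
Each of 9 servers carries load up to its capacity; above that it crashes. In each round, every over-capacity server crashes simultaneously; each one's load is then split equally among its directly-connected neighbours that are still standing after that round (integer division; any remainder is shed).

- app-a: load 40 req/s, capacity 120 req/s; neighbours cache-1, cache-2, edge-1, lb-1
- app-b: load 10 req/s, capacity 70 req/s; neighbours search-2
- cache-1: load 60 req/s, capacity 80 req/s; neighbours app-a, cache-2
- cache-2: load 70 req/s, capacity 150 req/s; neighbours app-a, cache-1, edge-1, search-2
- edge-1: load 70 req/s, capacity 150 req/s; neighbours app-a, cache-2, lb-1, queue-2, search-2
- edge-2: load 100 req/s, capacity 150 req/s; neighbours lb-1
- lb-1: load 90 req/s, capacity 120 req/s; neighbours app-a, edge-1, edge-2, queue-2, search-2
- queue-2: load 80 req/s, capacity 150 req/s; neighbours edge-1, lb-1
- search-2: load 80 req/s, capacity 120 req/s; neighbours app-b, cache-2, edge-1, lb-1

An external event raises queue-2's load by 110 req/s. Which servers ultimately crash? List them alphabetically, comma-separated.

app-a, app-b, cache-1, cache-2, edge-1, edge-2, lb-1, queue-2, search-2

Round 1 — queue-2 at 190 > 150. queue-2 crashes.
  queue-2 sheds 190 req/s to edge-1, lb-1: 95 each.
    edge-1: 70+95 = 165 > 150
    lb-1: 90+95 = 185 > 120
Round 2 — edge-1, lb-1 crash.
  edge-1 sheds 165 req/s to app-a, cache-2, search-2: 55 each.
    app-a: 40+55 = 95 ≤ 120
    cache-2: 70+55 = 125 ≤ 150
    search-2: 80+55 = 135 > 120
  lb-1 sheds 185 req/s to app-a, edge-2, search-2: 61 each (2 lost).
    app-a: 95+61 = 156 > 120
    edge-2: 100+61 = 161 > 150
    search-2: 135+61 = 196 > 120
Round 3 — app-a, edge-2, search-2 crash.
  app-a sheds 156 req/s to cache-1, cache-2: 78 each.
    cache-1: 60+78 = 138 > 80
    cache-2: 125+78 = 203 > 150
  edge-2 sheds 161 req/s: no online neighbours, lost.
  search-2 sheds 196 req/s to app-b, cache-2: 98 each.
    app-b: 10+98 = 108 > 70
    cache-2: 203+98 = 301 > 150
Round 4 — app-b, cache-1, cache-2 crash.
  app-b sheds 108 req/s: no online neighbours, lost.
  cache-1 sheds 138 req/s: no online neighbours, lost.
  cache-2 sheds 301 req/s: no online neighbours, lost.
No further crashes.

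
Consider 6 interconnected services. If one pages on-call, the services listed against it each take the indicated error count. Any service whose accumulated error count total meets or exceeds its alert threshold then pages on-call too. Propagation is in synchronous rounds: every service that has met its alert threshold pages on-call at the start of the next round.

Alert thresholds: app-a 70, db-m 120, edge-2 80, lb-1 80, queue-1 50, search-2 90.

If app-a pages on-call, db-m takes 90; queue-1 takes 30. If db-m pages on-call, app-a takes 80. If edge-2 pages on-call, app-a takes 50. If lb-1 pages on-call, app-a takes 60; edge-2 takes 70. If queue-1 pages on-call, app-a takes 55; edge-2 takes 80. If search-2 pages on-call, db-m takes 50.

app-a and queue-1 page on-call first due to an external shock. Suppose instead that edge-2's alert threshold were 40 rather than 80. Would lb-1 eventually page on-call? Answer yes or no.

With edge-2's alert threshold at 40:
Round 1 — app-a, queue-1 page on-call (initial).
  db-m: +90 → 90 < 120
  edge-2: +80 → 80 ≥ 40
Round 2 — edge-2 pages on-call.
No further pages.

no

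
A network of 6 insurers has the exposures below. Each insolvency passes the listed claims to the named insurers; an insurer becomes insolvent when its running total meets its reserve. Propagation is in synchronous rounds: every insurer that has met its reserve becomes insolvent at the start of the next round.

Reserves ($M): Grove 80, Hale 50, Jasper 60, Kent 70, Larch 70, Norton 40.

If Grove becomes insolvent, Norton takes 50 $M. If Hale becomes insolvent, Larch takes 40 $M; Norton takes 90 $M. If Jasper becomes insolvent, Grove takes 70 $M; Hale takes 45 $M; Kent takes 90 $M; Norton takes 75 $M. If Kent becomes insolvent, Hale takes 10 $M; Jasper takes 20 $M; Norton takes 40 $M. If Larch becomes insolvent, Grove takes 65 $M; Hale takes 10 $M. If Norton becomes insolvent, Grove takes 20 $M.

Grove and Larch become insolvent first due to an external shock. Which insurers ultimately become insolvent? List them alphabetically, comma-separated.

Grove, Larch, Norton

Round 1 — Grove, Larch become insolvent (initial).
  Hale: +10 → 10 < 50
  Norton: +50 → 50 ≥ 40
Round 2 — Norton becomes insolvent.
No further insolvencies.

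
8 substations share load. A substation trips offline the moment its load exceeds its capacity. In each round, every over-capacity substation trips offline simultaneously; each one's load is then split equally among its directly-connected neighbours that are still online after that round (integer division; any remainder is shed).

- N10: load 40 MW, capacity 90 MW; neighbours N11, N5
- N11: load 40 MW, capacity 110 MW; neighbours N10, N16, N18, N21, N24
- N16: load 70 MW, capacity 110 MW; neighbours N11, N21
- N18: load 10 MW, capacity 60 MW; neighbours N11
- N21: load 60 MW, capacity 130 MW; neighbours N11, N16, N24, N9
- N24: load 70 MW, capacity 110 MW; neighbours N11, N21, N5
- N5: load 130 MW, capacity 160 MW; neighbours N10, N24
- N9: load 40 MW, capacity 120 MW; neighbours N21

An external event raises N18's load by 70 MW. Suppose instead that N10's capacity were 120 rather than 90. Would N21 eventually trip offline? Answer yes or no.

With N10's capacity at 120:
Round 1 — N18 at 80 > 60. N18 trips offline.
  N18 sheds 80 MW to N11: 80 each.
    N11: 40+80 = 120 > 110
Round 2 — N11 trips offline.
  N11 sheds 120 MW to N10, N16, N21, N24: 30 each.
    N10: 40+30 = 70 ≤ 120
    N16: 70+30 = 100 ≤ 110
    N21: 60+30 = 90 ≤ 130
    N24: 70+30 = 100 ≤ 110
No further trips.

no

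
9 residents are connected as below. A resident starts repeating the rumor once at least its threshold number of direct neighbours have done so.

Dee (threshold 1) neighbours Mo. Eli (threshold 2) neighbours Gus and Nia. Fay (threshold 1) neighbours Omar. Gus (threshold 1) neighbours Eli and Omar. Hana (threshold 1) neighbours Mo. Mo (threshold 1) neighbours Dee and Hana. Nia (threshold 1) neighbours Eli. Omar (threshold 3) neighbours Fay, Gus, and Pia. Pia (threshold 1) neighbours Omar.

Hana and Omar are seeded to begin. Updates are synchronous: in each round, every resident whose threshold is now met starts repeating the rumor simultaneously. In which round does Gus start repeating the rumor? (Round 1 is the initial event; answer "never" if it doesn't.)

Round 1 — Hana, Omar start repeating the rumor (initial).
Round 2 — checking thresholds:
  Fay: 1 of 1 neighbours ≥ 1, starts repeating the rumor.
  Gus: 1 of 2 neighbours ≥ 1, starts repeating the rumor.
  Mo: 1 of 2 neighbours ≥ 1, starts repeating the rumor.
  Pia: 1 of 1 neighbours ≥ 1, starts repeating the rumor.
Round 3 — checking thresholds:
  Dee: 1 of 1 neighbours ≥ 1, starts repeating the rumor.
  Eli: 1 of 2 neighbours < 2, holds.
Round 4 — no new spreads; cascade stops.

2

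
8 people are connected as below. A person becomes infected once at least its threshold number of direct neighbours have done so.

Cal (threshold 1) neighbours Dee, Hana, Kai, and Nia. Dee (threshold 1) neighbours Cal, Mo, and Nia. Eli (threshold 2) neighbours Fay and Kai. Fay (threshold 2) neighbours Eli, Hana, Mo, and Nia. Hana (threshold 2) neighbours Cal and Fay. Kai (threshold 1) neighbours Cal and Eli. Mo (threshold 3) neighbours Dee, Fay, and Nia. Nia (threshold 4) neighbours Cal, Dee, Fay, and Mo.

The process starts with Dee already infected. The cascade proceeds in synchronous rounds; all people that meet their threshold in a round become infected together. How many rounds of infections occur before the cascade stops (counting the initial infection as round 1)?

Round 1 — Dee becomes infected (initial).
Round 2 — checking thresholds:
  Cal: 1 of 4 neighbours ≥ 1, becomes infected.
  Mo: 1 of 3 neighbours < 3, below threshold.
  Nia: 1 of 4 neighbours < 4, below threshold.
Round 3 — checking thresholds:
  Hana: 1 of 2 neighbours < 2, below threshold.
  Kai: 1 of 2 neighbours ≥ 1, becomes infected.
  Mo: 1 of 3 neighbours < 3, below threshold.
  Nia: 2 of 4 neighbours < 4, below threshold.
Round 4 — no new infections; cascade stops.

3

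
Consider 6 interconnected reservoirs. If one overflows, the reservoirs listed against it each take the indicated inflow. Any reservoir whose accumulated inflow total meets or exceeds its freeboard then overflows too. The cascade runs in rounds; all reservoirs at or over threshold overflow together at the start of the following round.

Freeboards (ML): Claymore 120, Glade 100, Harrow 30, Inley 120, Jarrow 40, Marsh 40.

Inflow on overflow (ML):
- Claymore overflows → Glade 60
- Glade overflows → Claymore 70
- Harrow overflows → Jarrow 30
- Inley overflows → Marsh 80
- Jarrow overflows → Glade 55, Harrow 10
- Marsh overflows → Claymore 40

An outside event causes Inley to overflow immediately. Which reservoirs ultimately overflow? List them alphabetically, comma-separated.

Inley, Marsh

Round 1 — Inley overflows (initial).
  Marsh: +80 → 80 ≥ 40
Round 2 — Marsh overflows.
  Claymore: +40 → 40 < 120
No further overflows.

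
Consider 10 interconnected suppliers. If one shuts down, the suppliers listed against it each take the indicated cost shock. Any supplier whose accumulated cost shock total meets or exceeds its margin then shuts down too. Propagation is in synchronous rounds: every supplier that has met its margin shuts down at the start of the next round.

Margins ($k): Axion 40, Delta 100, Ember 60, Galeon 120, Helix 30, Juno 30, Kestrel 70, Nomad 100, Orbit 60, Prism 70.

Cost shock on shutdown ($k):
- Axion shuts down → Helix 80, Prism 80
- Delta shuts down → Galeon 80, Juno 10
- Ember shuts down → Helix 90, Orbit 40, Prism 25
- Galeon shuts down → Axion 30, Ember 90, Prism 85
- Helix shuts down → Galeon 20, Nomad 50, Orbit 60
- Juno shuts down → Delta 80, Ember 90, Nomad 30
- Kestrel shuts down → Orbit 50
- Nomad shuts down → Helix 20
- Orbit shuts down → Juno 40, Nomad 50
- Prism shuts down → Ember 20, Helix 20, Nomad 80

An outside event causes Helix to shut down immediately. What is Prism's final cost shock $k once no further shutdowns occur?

25

Round 1 — Helix shuts down (initial).
  Galeon: +20 → 20 < 120
  Nomad: +50 → 50 < 100
  Orbit: +60 → 60 ≥ 60
Round 2 — Orbit shuts down.
  Juno: +40 → 40 ≥ 30
  Nomad: +50 → 100 ≥ 100
Round 3 — Juno, Nomad shut down.
  Delta: +80 → 80 < 100
  Ember: +90 → 90 ≥ 60
Round 4 — Ember shuts down.
  Prism: +25 → 25 < 70
No further shutdowns.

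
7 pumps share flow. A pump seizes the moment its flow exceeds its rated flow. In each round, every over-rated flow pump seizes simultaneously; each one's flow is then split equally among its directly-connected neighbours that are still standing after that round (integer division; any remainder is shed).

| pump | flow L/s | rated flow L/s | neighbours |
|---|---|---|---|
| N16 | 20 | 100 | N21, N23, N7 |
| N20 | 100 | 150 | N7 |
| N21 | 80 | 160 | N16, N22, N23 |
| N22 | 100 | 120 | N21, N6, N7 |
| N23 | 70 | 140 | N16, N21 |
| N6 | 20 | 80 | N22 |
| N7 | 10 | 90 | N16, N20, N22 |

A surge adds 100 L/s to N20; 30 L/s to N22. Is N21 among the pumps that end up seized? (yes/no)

yes

Round 1 — N20 at 200 > 150; N22 at 130 > 120. N20, N22 seize.
  N20 sheds 200 L/s to N7: 200 each.
    N7: 10+200 = 210 > 90
  N22 sheds 130 L/s to N21, N6, N7: 43 each (1 lost).
    N21: 80+43 = 123 ≤ 160
    N6: 20+43 = 63 ≤ 80
    N7: 210+43 = 253 > 90
Round 2 — N7 seizes.
  N7 sheds 253 L/s to N16: 253 each.
    N16: 20+253 = 273 > 100
Round 3 — N16 seizes.
  N16 sheds 273 L/s to N21, N23: 136 each (1 lost).
    N21: 123+136 = 259 > 160
    N23: 70+136 = 206 > 140
Round 4 — N21, N23 seize.
  N21 sheds 259 L/s: no online neighbours, lost.
  N23 sheds 206 L/s: no online neighbours, lost.
No further seizures.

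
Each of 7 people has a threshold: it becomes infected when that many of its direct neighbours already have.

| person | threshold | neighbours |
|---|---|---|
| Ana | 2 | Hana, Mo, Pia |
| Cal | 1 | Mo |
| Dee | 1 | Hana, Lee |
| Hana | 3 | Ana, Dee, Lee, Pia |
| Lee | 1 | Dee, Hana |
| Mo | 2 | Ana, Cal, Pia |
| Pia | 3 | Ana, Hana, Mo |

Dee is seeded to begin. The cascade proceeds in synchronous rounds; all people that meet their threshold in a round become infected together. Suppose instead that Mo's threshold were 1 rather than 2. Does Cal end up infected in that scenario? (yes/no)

no

With Mo's threshold at 1:
Round 1 — Dee becomes infected (initial).
Round 2 — checking thresholds:
  Hana: 1 of 4 neighbours < 3, below threshold.
  Lee: 1 of 2 neighbours ≥ 1, becomes infected.
Round 3 — no new infections; cascade stops.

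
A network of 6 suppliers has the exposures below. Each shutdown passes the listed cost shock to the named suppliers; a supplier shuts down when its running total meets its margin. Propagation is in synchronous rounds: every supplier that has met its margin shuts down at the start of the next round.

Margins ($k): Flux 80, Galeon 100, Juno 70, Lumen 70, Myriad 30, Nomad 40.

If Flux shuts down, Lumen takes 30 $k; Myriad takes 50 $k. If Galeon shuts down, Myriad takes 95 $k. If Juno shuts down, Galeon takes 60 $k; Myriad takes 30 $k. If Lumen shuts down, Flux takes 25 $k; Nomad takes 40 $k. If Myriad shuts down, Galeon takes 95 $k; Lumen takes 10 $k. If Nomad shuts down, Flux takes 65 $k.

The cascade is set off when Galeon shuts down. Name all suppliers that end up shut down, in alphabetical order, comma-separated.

Galeon, Myriad

Round 1 — Galeon shuts down (initial).
  Myriad: +95 → 95 ≥ 30
Round 2 — Myriad shuts down.
  Lumen: +10 → 10 < 70
No further shutdowns.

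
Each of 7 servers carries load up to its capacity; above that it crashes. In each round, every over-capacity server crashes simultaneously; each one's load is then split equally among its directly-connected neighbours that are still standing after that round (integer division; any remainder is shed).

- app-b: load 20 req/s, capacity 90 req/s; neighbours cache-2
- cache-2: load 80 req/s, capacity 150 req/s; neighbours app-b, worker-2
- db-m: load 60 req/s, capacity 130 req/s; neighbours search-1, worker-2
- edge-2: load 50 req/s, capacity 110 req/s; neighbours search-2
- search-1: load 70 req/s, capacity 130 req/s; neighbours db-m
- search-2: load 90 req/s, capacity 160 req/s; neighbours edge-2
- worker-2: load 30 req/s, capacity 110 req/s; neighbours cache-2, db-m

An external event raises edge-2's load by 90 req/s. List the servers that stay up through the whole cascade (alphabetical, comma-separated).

app-b, cache-2, db-m, search-1, worker-2

Round 1 — edge-2 at 140 > 110. edge-2 crashes.
  edge-2 sheds 140 req/s to search-2: 140 each.
    search-2: 90+140 = 230 > 160
Round 2 — search-2 crashes.
  search-2 sheds 230 req/s: no online neighbours, lost.
No further crashes.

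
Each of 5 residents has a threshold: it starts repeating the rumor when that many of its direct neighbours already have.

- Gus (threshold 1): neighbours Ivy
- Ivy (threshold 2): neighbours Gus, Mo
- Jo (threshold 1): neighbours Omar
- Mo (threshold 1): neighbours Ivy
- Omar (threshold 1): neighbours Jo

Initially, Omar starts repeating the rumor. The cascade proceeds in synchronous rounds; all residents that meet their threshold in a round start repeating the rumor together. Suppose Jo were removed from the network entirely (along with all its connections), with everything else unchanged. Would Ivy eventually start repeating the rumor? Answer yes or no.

With Jo removed:
Round 1 — Omar starts repeating the rumor (initial).
Round 2 — no new spreads; cascade stops.

no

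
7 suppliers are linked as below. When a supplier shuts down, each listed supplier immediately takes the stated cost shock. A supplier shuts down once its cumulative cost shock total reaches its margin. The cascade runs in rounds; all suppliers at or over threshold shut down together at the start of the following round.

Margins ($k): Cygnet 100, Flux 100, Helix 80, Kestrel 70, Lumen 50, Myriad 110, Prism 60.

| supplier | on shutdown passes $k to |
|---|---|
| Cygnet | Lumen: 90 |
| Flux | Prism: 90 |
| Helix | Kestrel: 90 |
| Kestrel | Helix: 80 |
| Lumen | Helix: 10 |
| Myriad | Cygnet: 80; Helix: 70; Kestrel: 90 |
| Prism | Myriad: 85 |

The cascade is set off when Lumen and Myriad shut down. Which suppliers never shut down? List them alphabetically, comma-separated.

Round 1 — Lumen, Myriad shut down (initial).
  Cygnet: +80 → 80 < 100
  Helix: +10+70 → 80 ≥ 80
  Kestrel: +90 → 90 ≥ 70
Round 2 — Helix, Kestrel shut down.
No further shutdowns.

Cygnet, Flux, Prism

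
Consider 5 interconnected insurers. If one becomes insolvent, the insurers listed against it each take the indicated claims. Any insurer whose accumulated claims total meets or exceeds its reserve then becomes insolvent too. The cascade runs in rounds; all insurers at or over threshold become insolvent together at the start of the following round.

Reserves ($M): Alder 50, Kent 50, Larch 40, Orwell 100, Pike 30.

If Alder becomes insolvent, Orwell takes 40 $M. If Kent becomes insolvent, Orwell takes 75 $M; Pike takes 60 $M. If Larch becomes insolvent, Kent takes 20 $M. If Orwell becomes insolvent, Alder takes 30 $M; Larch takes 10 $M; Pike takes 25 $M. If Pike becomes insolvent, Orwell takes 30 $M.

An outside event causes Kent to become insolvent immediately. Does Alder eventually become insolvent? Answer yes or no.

no

Round 1 — Kent becomes insolvent (initial).
  Orwell: +75 → 75 < 100
  Pike: +60 → 60 ≥ 30
Round 2 — Pike becomes insolvent.
  Orwell: +30 → 105 ≥ 100
Round 3 — Orwell becomes insolvent.
  Alder: +30 → 30 < 50
  Larch: +10 → 10 < 40
No further insolvencies.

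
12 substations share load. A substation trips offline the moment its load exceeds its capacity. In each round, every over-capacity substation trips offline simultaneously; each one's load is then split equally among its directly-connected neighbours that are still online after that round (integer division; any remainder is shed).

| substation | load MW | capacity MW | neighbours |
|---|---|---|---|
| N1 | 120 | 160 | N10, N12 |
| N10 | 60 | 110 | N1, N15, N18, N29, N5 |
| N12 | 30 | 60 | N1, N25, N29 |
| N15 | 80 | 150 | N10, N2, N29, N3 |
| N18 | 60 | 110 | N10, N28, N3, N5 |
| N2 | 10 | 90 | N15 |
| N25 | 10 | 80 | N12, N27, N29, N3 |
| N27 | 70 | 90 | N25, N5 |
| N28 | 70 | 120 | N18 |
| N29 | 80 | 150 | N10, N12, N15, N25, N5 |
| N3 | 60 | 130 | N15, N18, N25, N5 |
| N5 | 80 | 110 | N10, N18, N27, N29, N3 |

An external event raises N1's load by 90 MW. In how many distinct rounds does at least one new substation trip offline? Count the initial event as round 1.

Round 1 — N1 at 210 > 160. N1 trips offline.
  N1 sheds 210 MW to N10, N12: 105 each.
    N10: 60+105 = 165 > 110
    N12: 30+105 = 135 > 60
Round 2 — N10, N12 trip offline.
  N10 sheds 165 MW to N15, N18, N29, N5: 41 each (1 lost).
    N15: 80+41 = 121 ≤ 150
    N18: 60+41 = 101 ≤ 110
    N29: 80+41 = 121 ≤ 150
    N5: 80+41 = 121 > 110
  N12 sheds 135 MW to N25, N29: 67 each (1 lost).
    N25: 10+67 = 77 ≤ 80
    N29: 121+67 = 188 > 150
Round 3 — N29, N5 trip offline.
  N29 sheds 188 MW to N15, N25: 94 each.
    N15: 121+94 = 215 > 150
    N25: 77+94 = 171 > 80
  N5 sheds 121 MW to N18, N27, N3: 40 each (1 lost).
    N18: 101+40 = 141 > 110
    N27: 70+40 = 110 > 90
    N3: 60+40 = 100 ≤ 130
Round 4 — N15, N18, N25, N27 trip offline.
  N15 sheds 215 MW to N2, N3: 107 each (1 lost).
    N2: 10+107 = 117 > 90
    N3: 100+107 = 207 > 130
  N18 sheds 141 MW to N28, N3: 70 each (1 lost).
    N28: 70+70 = 140 > 120
    N3: 207+70 = 277 > 130
  N25 sheds 171 MW to N3: 171 each.
    N3: 277+171 = 448 > 130
  N27 sheds 110 MW: no online neighbours, lost.
Round 5 — N2, N28, N3 trip offline.
  N2 sheds 117 MW: no online neighbours, lost.
  N28 sheds 140 MW: no online neighbours, lost.
  N3 sheds 448 MW: no online neighbours, lost.
No further trips.

5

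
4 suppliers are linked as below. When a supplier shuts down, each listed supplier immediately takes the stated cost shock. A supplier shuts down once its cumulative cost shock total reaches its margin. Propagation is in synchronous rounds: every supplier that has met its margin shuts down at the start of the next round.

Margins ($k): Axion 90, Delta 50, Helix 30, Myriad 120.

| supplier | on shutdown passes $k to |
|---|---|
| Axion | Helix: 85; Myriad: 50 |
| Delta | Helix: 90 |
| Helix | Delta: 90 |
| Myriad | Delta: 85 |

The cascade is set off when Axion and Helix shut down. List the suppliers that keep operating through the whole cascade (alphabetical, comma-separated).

Round 1 — Axion, Helix shut down (initial).
  Delta: +90 → 90 ≥ 50
  Myriad: +50 → 50 < 120
Round 2 — Delta shuts down.
No further shutdowns.

Myriad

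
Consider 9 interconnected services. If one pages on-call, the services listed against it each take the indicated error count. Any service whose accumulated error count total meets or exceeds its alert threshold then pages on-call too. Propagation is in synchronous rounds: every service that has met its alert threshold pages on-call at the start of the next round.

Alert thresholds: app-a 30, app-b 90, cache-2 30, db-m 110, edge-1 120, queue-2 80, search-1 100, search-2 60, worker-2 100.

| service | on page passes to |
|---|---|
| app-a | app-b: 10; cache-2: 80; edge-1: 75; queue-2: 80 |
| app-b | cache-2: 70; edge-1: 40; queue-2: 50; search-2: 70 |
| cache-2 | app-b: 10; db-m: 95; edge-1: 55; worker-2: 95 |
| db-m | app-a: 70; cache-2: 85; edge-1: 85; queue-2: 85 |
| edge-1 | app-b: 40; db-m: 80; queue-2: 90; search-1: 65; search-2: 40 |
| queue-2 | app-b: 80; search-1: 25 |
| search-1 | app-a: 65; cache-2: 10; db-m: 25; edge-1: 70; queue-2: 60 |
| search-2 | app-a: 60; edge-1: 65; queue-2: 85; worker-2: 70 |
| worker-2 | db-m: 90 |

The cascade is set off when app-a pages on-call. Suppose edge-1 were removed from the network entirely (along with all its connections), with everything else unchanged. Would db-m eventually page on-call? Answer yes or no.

yes

With edge-1 removed:
Round 1 — app-a pages on-call (initial).
  app-b: +10 → 10 < 90
  cache-2: +80 → 80 ≥ 30
  queue-2: +80 → 80 ≥ 80
Round 2 — cache-2, queue-2 page on-call.
  app-b: +10+80 → 100 ≥ 90
  db-m: +95 → 95 < 110
  search-1: +25 → 25 < 100
  worker-2: +95 → 95 < 100
Round 3 — app-b pages on-call.
  search-2: +70 → 70 ≥ 60
Round 4 — search-2 pages on-call.
  worker-2: +70 → 165 ≥ 100
Round 5 — worker-2 pages on-call.
  db-m: +90 → 185 ≥ 110
Round 6 — db-m pages on-call.
No further pages.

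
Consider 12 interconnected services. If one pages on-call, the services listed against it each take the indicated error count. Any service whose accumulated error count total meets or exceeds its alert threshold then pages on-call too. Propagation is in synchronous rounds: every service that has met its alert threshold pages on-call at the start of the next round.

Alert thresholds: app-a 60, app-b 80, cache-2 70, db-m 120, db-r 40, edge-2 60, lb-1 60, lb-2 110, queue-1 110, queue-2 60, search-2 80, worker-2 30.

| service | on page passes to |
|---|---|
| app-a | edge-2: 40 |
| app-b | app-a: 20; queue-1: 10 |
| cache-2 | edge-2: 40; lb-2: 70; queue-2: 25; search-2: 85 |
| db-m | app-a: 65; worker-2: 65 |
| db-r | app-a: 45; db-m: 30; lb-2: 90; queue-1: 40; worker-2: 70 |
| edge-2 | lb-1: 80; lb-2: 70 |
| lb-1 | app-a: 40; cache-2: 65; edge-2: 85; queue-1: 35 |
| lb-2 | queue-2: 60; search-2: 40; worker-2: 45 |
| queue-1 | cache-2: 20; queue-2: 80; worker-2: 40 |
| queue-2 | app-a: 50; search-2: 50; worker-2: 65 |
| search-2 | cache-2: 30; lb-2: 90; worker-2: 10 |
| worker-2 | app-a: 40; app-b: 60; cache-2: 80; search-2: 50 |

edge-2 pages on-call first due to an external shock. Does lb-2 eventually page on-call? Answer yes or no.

no

Round 1 — edge-2 pages on-call (initial).
  lb-1: +80 → 80 ≥ 60
  lb-2: +70 → 70 < 110
Round 2 — lb-1 pages on-call.
  app-a: +40 → 40 < 60
  cache-2: +65 → 65 < 70
  queue-1: +35 → 35 < 110
No further pages.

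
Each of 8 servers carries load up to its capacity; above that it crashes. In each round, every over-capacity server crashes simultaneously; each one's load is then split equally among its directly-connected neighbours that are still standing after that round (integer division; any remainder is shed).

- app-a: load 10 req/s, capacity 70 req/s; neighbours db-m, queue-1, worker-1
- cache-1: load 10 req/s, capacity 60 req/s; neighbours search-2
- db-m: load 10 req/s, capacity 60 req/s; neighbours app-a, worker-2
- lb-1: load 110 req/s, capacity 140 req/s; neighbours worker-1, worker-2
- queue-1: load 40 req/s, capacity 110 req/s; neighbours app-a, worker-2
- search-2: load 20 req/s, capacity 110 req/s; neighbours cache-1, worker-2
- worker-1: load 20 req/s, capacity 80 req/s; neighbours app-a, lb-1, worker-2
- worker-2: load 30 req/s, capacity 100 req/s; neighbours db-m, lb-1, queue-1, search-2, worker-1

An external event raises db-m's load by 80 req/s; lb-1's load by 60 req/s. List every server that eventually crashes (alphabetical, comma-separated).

app-a, db-m, lb-1, queue-1, worker-1, worker-2

Round 1 — db-m at 90 > 60; lb-1 at 170 > 140. db-m, lb-1 crash.
  db-m sheds 90 req/s to app-a, worker-2: 45 each.
    app-a: 10+45 = 55 ≤ 70
    worker-2: 30+45 = 75 ≤ 100
  lb-1 sheds 170 req/s to worker-1, worker-2: 85 each.
    worker-1: 20+85 = 105 > 80
    worker-2: 75+85 = 160 > 100
Round 2 — worker-1, worker-2 crash.
  worker-1 sheds 105 req/s to app-a: 105 each.
    app-a: 55+105 = 160 > 70
  worker-2 sheds 160 req/s to queue-1, search-2: 80 each.
    queue-1: 40+80 = 120 > 110
    search-2: 20+80 = 100 ≤ 110
Round 3 — app-a, queue-1 crash.
  app-a sheds 160 req/s: no online neighbours, lost.
  queue-1 sheds 120 req/s: no online neighbours, lost.
No further crashes.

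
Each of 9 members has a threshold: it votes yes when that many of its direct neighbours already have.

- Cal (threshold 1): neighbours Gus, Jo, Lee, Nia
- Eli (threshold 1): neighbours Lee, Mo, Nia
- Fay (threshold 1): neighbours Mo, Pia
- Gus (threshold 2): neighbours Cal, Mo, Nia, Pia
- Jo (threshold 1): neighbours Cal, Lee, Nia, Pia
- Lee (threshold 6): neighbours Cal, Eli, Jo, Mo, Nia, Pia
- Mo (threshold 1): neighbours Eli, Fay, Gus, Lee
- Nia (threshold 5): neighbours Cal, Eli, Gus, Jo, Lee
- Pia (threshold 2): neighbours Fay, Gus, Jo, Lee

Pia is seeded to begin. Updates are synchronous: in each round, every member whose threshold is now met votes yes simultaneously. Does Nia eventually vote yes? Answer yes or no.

Round 1 — Pia votes yes (initial).
Round 2 — checking thresholds:
  Fay: 1 of 2 neighbours ≥ 1, votes yes.
  Gus: 1 of 4 neighbours < 2, not yet.
  Jo: 1 of 4 neighbours ≥ 1, votes yes.
  Lee: 1 of 6 neighbours < 6, not yet.
Round 3 — checking thresholds:
  Cal: 1 of 4 neighbours ≥ 1, votes yes.
  Gus: 1 of 4 neighbours < 2, not yet.
  Lee: 2 of 6 neighbours < 6, not yet.
  Mo: 1 of 4 neighbours ≥ 1, votes yes.
  Nia: 1 of 5 neighbours < 5, not yet.
Round 4 — checking thresholds:
  Eli: 1 of 3 neighbours ≥ 1, votes yes.
  Gus: 3 of 4 neighbours ≥ 2, votes yes.
  Lee: 4 of 6 neighbours < 6, not yet.
  Nia: 2 of 5 neighbours < 5, not yet.
Round 5 — no new yes votes; cascade stops.

no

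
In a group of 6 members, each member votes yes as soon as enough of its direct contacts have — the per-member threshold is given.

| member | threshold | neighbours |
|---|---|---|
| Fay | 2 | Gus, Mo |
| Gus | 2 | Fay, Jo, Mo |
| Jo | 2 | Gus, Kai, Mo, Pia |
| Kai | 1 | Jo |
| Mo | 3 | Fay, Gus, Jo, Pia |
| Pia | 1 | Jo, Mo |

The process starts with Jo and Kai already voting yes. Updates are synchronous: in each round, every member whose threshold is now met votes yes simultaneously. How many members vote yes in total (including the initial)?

Round 1 — Jo, Kai vote yes (initial).
Round 2 — checking thresholds:
  Gus: 1 of 3 neighbours < 2, holds.
  Mo: 1 of 4 neighbours < 3, holds.
  Pia: 1 of 2 neighbours ≥ 1, votes yes.
Round 3 — no new yes votes; cascade stops.

3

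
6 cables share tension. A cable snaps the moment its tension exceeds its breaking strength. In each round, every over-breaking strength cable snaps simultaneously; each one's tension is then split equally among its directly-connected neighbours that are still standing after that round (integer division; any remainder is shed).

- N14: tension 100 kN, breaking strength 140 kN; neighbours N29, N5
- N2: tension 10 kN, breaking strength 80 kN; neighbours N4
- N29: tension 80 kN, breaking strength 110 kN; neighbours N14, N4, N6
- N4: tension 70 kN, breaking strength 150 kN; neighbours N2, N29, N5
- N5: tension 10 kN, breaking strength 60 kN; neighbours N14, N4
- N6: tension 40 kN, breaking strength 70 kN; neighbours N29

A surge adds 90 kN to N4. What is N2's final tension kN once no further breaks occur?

Round 1 — N4 at 160 > 150. N4 snaps.
  N4 sheds 160 kN to N2, N29, N5: 53 each (1 lost).
    N2: 10+53 = 63 ≤ 80
    N29: 80+53 = 133 > 110
    N5: 10+53 = 63 > 60
Round 2 — N29, N5 snap.
  N29 sheds 133 kN to N14, N6: 66 each (1 lost).
    N14: 100+66 = 166 > 140
    N6: 40+66 = 106 > 70
  N5 sheds 63 kN to N14: 63 each.
    N14: 166+63 = 229 > 140
Round 3 — N14, N6 snap.
  N14 sheds 229 kN: no online neighbours, lost.
  N6 sheds 106 kN: no online neighbours, lost.
No further breaks.

63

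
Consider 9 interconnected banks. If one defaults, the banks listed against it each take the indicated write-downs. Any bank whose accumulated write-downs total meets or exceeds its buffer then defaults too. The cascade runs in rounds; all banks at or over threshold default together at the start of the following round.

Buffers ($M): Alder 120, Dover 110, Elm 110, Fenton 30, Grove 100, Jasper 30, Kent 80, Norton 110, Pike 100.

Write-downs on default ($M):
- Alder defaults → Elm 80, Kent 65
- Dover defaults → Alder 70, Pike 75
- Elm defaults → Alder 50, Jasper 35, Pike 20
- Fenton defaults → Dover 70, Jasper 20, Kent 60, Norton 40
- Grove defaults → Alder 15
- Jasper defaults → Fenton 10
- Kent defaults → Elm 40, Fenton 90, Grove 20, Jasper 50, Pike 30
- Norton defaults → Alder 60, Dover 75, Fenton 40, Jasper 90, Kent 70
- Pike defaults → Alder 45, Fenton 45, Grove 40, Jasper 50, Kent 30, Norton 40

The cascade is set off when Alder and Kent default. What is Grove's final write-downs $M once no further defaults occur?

Round 1 — Alder, Kent default (initial).
  Elm: +80+40 → 120 ≥ 110
  Fenton: +90 → 90 ≥ 30
  Grove: +20 → 20 < 100
  Jasper: +50 → 50 ≥ 30
  Pike: +30 → 30 < 100
Round 2 — Elm, Fenton, Jasper default.
  Dover: +70 → 70 < 110
  Norton: +40 → 40 < 110
  Pike: +20 → 50 < 100
No further defaults.

20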